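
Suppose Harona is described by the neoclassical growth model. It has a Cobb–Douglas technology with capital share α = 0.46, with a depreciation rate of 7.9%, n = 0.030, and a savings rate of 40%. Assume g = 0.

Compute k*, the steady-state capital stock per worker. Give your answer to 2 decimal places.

k* = 11.11

In steady state, investment equals break-even investment: s·k^α = (n + δ)·k.
Dividing both sides by k: k^(1−α) = s / (n + δ).
k^0.54 = 0.40 / (0.030 + 0.079) = 0.40 / 0.109 = 3.6697
k* = 3.6697^(1/0.54) ≈ 11.1074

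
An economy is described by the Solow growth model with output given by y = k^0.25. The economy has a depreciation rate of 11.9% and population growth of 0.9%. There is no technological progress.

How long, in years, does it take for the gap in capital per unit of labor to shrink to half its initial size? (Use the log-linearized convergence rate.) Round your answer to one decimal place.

t_½ ≈ 7.2 years

Near the steady state the convergence rate is λ = (1 − α)(n + δ).
λ = (1 − 0.25) × 0.128 = 0.75 × 0.128 = 0.0960
Half-life = ln 2 / λ = 0.6931 / 0.0960 ≈ 7.22 years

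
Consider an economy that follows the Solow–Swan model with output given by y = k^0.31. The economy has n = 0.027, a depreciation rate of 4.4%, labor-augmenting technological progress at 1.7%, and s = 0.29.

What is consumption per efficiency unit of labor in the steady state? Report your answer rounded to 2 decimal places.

Steady state requires s·f(k) = (n + g + δ)·k, i.e. s·k^α = (n + g + δ)·k.
Rearranging, k^(1−α) = s / (n + g + δ).
k^0.69 = 0.29 / (0.027 + 0.017 + 0.044) = 0.29 / 0.088 = 3.2955
k* = 3.2955^(1/0.69) ≈ 5.6313
y* = (k*)^α = 5.6313^0.31 ≈ 1.7088
c* = (1 − s)·y* = (1 − 0.29) × 1.7088 ≈ 1.2132

c* ≈ 1.21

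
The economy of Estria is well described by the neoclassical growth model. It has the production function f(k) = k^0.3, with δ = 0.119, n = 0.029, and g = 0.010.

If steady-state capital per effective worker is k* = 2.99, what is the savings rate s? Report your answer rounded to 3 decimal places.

At the steady state, Δk = 0, so s·k^α = (n + g + δ)·k.
So s / (n + g + δ) = (k*)^(1−α) = 2.99^0.7 = 2.1526.
Therefore s = 2.1526 × (n + g + δ) = 2.1526 × 0.158 = 0.3401.

s ≈ 0.340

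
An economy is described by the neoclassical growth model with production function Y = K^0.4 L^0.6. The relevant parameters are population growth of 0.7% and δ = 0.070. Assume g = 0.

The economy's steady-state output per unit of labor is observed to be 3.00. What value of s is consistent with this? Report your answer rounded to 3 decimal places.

s ≈ 0.400

At the steady state, Δk = 0, so s·k^α = (n + δ)·k.
Since y* = [s/(n + δ)]^(α/(1−α)), we have s/(n + δ) = (y*)^((1−α)/α) = 3.00^1.5 = 5.1962.
Therefore s = 5.1962 × (n + δ) = 5.1962 × 0.077 = 0.4001.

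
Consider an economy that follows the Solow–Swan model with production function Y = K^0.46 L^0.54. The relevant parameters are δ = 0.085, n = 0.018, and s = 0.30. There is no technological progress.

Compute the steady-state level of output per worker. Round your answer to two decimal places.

Steady state requires s·f(k) = (n + δ)·k, i.e. s·k^α = (n + δ)·k.
Dividing both sides by k: k^(1−α) = s / (n + δ).
k^0.54 = 0.30 / (0.018 + 0.085) = 0.30 / 0.103 = 2.9126
k* = 2.9126^(1/0.54) ≈ 7.2407
y* = (k*)^α = 7.2407^0.46 ≈ 2.4860

y* ≈ 2.49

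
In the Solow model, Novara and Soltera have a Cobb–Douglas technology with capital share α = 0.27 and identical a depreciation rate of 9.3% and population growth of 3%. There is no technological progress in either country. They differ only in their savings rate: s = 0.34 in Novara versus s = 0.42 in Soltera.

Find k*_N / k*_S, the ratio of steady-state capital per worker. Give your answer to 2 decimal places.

k*_N / k*_S ≈ 0.75

Steady-state k* = [s/(n + δ)]^(1/(1−α)), so the ratio is [ (s_N/(n + δ)_N) / (s_S/(n + δ)_S) ]^1.3699.
s_N/(n + δ)_N = 0.34/0.123 = 2.7642; s_S/(n + δ)_S = 0.42/0.123 = 3.4146.
Ratio = (2.7642/3.4146)^1.3699 = 0.8095^1.3699 ≈ 0.7486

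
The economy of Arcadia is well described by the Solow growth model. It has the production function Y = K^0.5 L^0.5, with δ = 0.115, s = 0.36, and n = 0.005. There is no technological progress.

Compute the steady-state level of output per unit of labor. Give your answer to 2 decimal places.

In steady state, investment equals break-even investment: s·k^α = (n + δ)·k.
Rearranging, k^(1−α) = s / (n + δ).
k^0.5 = 0.36 / (0.005 + 0.115) = 0.36 / 0.120 = 3.0000
k* = 3.0000^(1/0.5) ≈ 9.0000
y* = (k*)^α = 9.0000^0.5 ≈ 3.0000

y* ≈ 3.00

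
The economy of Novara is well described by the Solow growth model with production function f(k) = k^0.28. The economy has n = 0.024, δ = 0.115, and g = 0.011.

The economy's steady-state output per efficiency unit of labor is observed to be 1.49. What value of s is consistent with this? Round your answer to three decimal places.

At the steady state, Δk = 0, so s·k^α = (n + g + δ)·k.
Since y* = [s/(n + g + δ)]^(α/(1−α)), we have s/(n + g + δ) = (y*)^((1−α)/α) = 1.49^2.5714 = 2.7882.
Therefore s = 2.7882 × (n + g + δ) = 2.7882 × 0.150 = 0.4182.

s ≈ 0.418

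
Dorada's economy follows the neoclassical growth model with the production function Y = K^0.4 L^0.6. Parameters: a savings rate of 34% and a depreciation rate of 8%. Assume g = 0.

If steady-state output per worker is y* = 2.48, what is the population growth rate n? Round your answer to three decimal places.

n ≈ 0.007

In steady state, investment equals break-even investment: s·k^α = (n + δ)·k.
Since y* = [s/(n + δ)]^(α/(1−α)), we have s/(n + δ) = (y*)^((1−α)/α) = 2.48^1.5 = 3.9055.
Therefore n + δ = s / 3.9055 = 0.34 / 3.9055 = 0.0871, so n = 0.0871 − 0.080 = 0.0071.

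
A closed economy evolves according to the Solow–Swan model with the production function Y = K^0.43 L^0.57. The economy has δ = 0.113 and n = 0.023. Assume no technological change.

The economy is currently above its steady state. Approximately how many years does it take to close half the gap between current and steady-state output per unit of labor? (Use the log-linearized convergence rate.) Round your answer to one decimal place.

half-life ≈ 8.9 years

Near the steady state the convergence rate is λ = (1 − α)(n + δ).
λ = (1 − 0.43) × 0.136 = 0.57 × 0.136 = 0.07752
Half-life = ln 2 / λ = 0.6931 / 0.07752 ≈ 8.94 years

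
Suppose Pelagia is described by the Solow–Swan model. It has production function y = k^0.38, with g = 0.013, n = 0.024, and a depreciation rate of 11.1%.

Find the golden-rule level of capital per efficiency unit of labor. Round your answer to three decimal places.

The golden rule sets f'(k) = n + g + δ, i.e. α·k^(α−1) = n + g + δ.
So k^(1−α) = α / (n + g + δ) = 0.38 / 0.148 = 2.5676.
k_gold = 2.5676^(1/0.62) ≈ 4.5764

k_gold ≈ 4.576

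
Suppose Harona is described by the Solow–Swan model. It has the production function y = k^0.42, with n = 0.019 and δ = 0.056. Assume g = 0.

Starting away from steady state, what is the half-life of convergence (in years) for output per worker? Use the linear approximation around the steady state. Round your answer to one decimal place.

t_½ ≈ 15.9 years

Near the steady state the convergence rate is λ = (1 − α)(n + δ).
λ = (1 − 0.42) × 0.075 = 0.58 × 0.075 = 0.0435
Half-life = ln 2 / λ = 0.6931 / 0.0435 ≈ 15.93 years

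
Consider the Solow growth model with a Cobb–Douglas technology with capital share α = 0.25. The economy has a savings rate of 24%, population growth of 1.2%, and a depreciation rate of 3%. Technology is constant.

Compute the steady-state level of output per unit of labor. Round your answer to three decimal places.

At the steady state, Δk = 0, so s·k^α = (n + δ)·k.
Rearranging, k^(1−α) = s / (n + δ).
k^0.75 = 0.24 / (0.012 + 0.030) = 0.24 / 0.042 = 5.7143
k* = 5.7143^(1/0.75) ≈ 10.2161
y* = (k*)^α = 10.2161^0.25 ≈ 1.7878

y* = 1.788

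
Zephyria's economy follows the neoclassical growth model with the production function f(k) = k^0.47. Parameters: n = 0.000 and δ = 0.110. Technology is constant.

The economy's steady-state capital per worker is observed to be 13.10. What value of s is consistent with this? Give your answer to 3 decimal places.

At the steady state, Δk = 0, so s·k^α = (n + δ)·k.
So s / (n + δ) = (k*)^(1−α) = 13.10^0.53 = 3.9098.
Therefore s = 3.9098 × (n + δ) = 3.9098 × 0.110 = 0.4301.

s ≈ 0.430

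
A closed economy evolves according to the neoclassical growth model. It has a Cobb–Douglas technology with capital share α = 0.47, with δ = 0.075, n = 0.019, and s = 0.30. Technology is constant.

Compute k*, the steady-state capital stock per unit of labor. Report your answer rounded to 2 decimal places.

k* = 8.93

In steady state, investment equals break-even investment: s·k^α = (n + δ)·k.
Rearranging, k^(1−α) = s / (n + δ).
k^0.53 = 0.30 / (0.019 + 0.075) = 0.30 / 0.094 = 3.1915
k* = 3.1915^(1/0.53) ≈ 8.9317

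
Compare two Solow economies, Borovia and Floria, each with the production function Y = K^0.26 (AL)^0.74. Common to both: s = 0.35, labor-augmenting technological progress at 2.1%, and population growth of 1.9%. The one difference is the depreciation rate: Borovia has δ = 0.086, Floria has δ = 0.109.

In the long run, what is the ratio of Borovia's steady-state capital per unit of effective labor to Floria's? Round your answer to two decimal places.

ratio ≈ 1.25

Steady-state k* = [s/(n + g + δ)]^(1/(1−α)), so the ratio is [ (s_B/(n + g + δ)_B) / (s_F/(n + g + δ)_F) ]^1.3514.
s_B/(n + g + δ)_B = 0.35/0.126 = 2.7778; s_F/(n + g + δ)_F = 0.35/0.149 = 2.3490.
Ratio = (2.7778/2.3490)^1.3514 = 1.1825^1.3514 ≈ 1.2542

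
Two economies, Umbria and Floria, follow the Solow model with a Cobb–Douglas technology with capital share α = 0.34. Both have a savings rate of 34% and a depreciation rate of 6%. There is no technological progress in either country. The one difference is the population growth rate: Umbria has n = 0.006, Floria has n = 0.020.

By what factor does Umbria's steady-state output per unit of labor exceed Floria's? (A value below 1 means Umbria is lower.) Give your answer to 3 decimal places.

ratio ≈ 1.104

Steady-state y* = [s/(n + δ)]^(α/(1−α)), so the ratio is [ (s_U/(n + δ)_U) / (s_F/(n + δ)_F) ]^0.5152.
s_U/(n + δ)_U = 0.34/0.066 = 5.1515; s_F/(n + δ)_F = 0.34/0.080 = 4.2500.
Ratio = (5.1515/4.2500)^0.5152 = 1.2121^0.5152 ≈ 1.1042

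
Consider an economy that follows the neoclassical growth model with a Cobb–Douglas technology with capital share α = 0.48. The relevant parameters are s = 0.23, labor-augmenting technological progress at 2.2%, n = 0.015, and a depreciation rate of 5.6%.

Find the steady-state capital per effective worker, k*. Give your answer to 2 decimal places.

At the steady state, Δk = 0, so s·k^α = (n + g + δ)·k.
Rearranging, k^(1−α) = s / (n + g + δ).
k^0.52 = 0.23 / (0.015 + 0.022 + 0.056) = 0.23 / 0.093 = 2.4731
k* = 2.4731^(1/0.52) ≈ 5.7047

k* = 5.70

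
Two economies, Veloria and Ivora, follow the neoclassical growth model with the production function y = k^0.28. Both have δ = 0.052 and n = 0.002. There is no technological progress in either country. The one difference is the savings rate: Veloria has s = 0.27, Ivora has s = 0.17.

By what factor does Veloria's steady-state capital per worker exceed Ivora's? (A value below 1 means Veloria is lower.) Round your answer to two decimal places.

ratio ≈ 1.90

Steady-state k* = [s/(n + δ)]^(1/(1−α)), so the ratio is [ (s_V/(n + δ)_V) / (s_I/(n + δ)_I) ]^1.3889.
s_V/(n + δ)_V = 0.27/0.054 = 5.0000; s_I/(n + δ)_I = 0.17/0.054 = 3.1481.
Ratio = (5.0000/3.1481)^1.3889 = 1.5883^1.3889 ≈ 1.9014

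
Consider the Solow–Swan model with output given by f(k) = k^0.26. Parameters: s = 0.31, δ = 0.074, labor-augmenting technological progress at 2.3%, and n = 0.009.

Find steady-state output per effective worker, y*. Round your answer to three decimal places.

y* ≈ 1.458

Steady state requires s·f(k) = (n + g + δ)·k, i.e. s·k^α = (n + g + δ)·k.
Dividing both sides by k: k^(1−α) = s / (n + g + δ).
k^0.74 = 0.31 / (0.009 + 0.023 + 0.074) = 0.31 / 0.106 = 2.9245
k* = 2.9245^(1/0.74) ≈ 4.2638
y* = (k*)^α = 4.2638^0.26 ≈ 1.4580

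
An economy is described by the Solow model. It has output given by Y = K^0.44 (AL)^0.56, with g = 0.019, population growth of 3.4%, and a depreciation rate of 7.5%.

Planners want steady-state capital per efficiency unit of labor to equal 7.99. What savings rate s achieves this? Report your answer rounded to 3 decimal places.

s ≈ 0.410

Steady state requires s·f(k) = (n + g + δ)·k, i.e. s·k^α = (n + g + δ)·k.
So s / (n + g + δ) = (k*)^(1−α) = 7.99^0.56 = 3.2020.
Therefore s = 3.2020 × (n + g + δ) = 3.2020 × 0.128 = 0.4099.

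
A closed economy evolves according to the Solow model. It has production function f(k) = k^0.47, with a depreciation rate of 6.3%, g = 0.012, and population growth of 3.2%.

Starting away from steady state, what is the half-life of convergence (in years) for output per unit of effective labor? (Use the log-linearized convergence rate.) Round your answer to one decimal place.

t_½ ≈ 12.2 years

Near the steady state the convergence rate is λ = (1 − α)(n + g + δ).
λ = (1 − 0.47) × 0.107 = 0.53 × 0.107 = 0.05671
Half-life = ln 2 / λ = 0.6931 / 0.05671 ≈ 12.22 years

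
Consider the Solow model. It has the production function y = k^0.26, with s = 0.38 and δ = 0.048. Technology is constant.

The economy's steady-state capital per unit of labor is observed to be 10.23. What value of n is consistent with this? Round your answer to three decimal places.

n ≈ 0.020

In steady state, investment equals break-even investment: s·k^α = (n + δ)·k.
So s / (n + δ) = (k*)^(1−α) = 10.23^0.74 = 5.5887.
Therefore n + δ = s / 5.5887 = 0.38 / 5.5887 = 0.0680, so n = 0.0680 − 0.048 = 0.0200.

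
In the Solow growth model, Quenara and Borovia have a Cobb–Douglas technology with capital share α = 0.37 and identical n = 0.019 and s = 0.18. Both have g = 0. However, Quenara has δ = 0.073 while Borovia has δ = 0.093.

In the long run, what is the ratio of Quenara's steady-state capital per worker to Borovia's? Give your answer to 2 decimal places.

Steady-state k* = [s/(n + δ)]^(1/(1−α)), so the ratio is [ (s_Q/(n + δ)_Q) / (s_B/(n + δ)_B) ]^1.5873.
s_Q/(n + δ)_Q = 0.18/0.092 = 1.9565; s_B/(n + δ)_B = 0.18/0.112 = 1.6071.
Ratio = (1.9565/1.6071)^1.5873 = 1.2174^1.5873 ≈ 1.3665

k*_Q / k*_B ≈ 1.37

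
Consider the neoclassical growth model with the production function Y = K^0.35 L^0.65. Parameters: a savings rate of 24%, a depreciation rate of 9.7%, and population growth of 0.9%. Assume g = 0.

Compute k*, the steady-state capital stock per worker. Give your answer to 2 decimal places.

At the steady state, Δk = 0, so s·k^α = (n + δ)·k.
Rearranging, k^(1−α) = s / (n + δ).
k^0.65 = 0.24 / (0.009 + 0.097) = 0.24 / 0.106 = 2.2642
k* = 2.2642^(1/0.65) ≈ 3.5158

k* = 3.52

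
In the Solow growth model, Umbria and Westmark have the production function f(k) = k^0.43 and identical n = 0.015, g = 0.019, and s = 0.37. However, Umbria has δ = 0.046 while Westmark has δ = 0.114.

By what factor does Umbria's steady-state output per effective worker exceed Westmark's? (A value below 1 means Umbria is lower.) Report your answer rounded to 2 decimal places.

y*_U / y*_W ≈ 1.59

Steady-state y* = [s/(n + g + δ)]^(α/(1−α)), so the ratio is [ (s_U/(n + g + δ)_U) / (s_W/(n + g + δ)_W) ]^0.7544.
s_U/(n + g + δ)_U = 0.37/0.080 = 4.6250; s_W/(n + g + δ)_W = 0.37/0.148 = 2.5000.
Ratio = (4.6250/2.5000)^0.7544 = 1.8500^0.7544 ≈ 1.5906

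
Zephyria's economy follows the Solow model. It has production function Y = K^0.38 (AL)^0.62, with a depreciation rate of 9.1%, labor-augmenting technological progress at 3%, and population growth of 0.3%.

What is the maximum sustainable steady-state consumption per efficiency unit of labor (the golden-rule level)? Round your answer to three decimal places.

c_gold ≈ 1.232

At the golden rule, f'(k) = n + g + δ, so α·k^(α−1) = n + g + δ and k_gold = (α/(n + g + δ))^(1/(1−α)).
k_gold = (0.38/0.124)^(1/0.62) = 3.0645^1.6129 ≈ 6.0876
c_gold = f(k_gold) − (n + g + δ)·k_gold = 1.9865 − 0.124×6.0876 ≈ 1.2316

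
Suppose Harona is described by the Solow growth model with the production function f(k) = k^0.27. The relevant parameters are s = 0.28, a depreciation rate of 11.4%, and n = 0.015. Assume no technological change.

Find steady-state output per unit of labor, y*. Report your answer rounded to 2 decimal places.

Steady state requires s·f(k) = (n + δ)·k, i.e. s·k^α = (n + δ)·k.
Dividing both sides by k: k^(1−α) = s / (n + δ).
k^0.73 = 0.28 / (0.015 + 0.114) = 0.28 / 0.129 = 2.1705
k* = 2.1705^(1/0.73) ≈ 2.8910
y* = (k*)^α = 2.8910^0.27 ≈ 1.3319

y* = 1.33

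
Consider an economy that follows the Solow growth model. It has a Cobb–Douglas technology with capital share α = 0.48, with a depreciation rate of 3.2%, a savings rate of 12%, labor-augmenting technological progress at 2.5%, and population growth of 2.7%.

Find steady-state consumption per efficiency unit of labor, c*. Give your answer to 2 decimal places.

Steady state requires s·f(k) = (n + g + δ)·k, i.e. s·k^α = (n + g + δ)·k.
Rearranging, k^(1−α) = s / (n + g + δ).
k^0.52 = 0.12 / (0.027 + 0.025 + 0.032) = 0.12 / 0.084 = 1.4286
k* = 1.4286^(1/0.52) ≈ 1.9857
y* = (k*)^α = 1.9857^0.48 ≈ 1.3899
c* = (1 − s)·y* = (1 − 0.12) × 1.3899 ≈ 1.2231

c* = 1.22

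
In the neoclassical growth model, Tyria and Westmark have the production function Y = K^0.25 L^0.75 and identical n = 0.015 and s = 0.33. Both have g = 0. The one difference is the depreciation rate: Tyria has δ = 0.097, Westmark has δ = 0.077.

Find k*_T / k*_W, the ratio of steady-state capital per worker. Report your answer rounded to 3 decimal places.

Steady-state k* = [s/(n + δ)]^(1/(1−α)), so the ratio is [ (s_T/(n + δ)_T) / (s_W/(n + δ)_W) ]^1.3333.
s_T/(n + δ)_T = 0.33/0.112 = 2.9464; s_W/(n + δ)_W = 0.33/0.092 = 3.5870.
Ratio = (2.9464/3.5870)^1.3333 = 0.8214^1.3333 ≈ 0.7693

ratio ≈ 0.769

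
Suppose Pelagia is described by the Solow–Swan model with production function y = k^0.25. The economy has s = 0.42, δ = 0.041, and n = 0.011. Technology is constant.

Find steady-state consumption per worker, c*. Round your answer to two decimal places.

In steady state, investment equals break-even investment: s·k^α = (n + δ)·k.
Dividing both sides by k: k^(1−α) = s / (n + δ).
k^0.75 = 0.42 / (0.011 + 0.041) = 0.42 / 0.052 = 8.0769
k* = 8.0769^(1/0.75) ≈ 16.2054
y* = (k*)^α = 16.2054^0.25 ≈ 2.0064
c* = (1 − s)·y* = (1 − 0.42) × 2.0064 ≈ 1.1637

c* ≈ 1.16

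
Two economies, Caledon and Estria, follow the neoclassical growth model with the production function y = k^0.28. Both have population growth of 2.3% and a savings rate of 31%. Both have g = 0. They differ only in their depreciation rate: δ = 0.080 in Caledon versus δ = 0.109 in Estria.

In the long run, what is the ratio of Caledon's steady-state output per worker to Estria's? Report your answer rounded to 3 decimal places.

y*_C / y*_E ≈ 1.101

Steady-state y* = [s/(n + δ)]^(α/(1−α)), so the ratio is [ (s_C/(n + δ)_C) / (s_E/(n + δ)_E) ]^0.3889.
s_C/(n + δ)_C = 0.31/0.103 = 3.0097; s_E/(n + δ)_E = 0.31/0.132 = 2.3485.
Ratio = (3.0097/2.3485)^0.3889 = 1.2815^0.3889 ≈ 1.1013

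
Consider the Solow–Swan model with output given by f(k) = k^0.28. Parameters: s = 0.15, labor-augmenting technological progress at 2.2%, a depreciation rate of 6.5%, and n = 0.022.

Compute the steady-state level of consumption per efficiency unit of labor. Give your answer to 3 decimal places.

c* ≈ 0.962

In steady state, investment equals break-even investment: s·k^α = (n + g + δ)·k.
Rearranging, k^(1−α) = s / (n + g + δ).
k^0.72 = 0.15 / (0.022 + 0.022 + 0.065) = 0.15 / 0.109 = 1.3761
k* = 1.3761^(1/0.72) ≈ 1.5580
y* = (k*)^α = 1.5580^0.28 ≈ 1.1322
c* = (1 − s)·y* = (1 − 0.15) × 1.1322 ≈ 0.9624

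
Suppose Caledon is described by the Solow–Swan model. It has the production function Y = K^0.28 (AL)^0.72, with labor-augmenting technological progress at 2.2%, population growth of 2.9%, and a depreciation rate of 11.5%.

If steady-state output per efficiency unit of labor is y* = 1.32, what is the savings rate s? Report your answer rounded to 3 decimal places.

At the steady state, Δk = 0, so s·k^α = (n + g + δ)·k.
Since y* = [s/(n + g + δ)]^(α/(1−α)), we have s/(n + g + δ) = (y*)^((1−α)/α) = 1.32^2.5714 = 2.0419.
Therefore s = 2.0419 × (n + g + δ) = 2.0419 × 0.166 = 0.3390.

s ≈ 0.339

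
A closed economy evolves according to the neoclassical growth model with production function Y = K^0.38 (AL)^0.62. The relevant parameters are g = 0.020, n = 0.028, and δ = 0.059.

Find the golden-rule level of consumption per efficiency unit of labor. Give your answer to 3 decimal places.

At the golden rule, f'(k) = n + g + δ, so α·k^(α−1) = n + g + δ and k_gold = (α/(n + g + δ))^(1/(1−α)).
k_gold = (0.38/0.107)^(1/0.62) = 3.5514^1.6129 ≈ 7.7222
c_gold = f(k_gold) − (n + g + δ)·k_gold = 2.1744 − 0.107×7.7222 ≈ 1.3481

c_gold ≈ 1.348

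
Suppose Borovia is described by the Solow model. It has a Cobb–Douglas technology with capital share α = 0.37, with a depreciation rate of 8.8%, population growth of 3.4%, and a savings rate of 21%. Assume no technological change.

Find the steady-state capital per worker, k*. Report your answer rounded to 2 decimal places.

k* ≈ 2.37

In steady state, investment equals break-even investment: s·k^α = (n + δ)·k.
Dividing both sides by k: k^(1−α) = s / (n + δ).
k^0.63 = 0.21 / (0.034 + 0.088) = 0.21 / 0.122 = 1.7213
k* = 1.7213^(1/0.63) ≈ 2.3680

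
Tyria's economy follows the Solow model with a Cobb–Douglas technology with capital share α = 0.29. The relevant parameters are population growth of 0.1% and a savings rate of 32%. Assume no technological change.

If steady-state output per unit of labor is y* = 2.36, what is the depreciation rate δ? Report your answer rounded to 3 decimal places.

In steady state, investment equals break-even investment: s·k^α = (n + δ)·k.
Since y* = [s/(n + δ)]^(α/(1−α)), we have s/(n + δ) = (y*)^((1−α)/α) = 2.36^2.4483 = 8.1847.
Therefore n + δ = s / 8.1847 = 0.32 / 8.1847 = 0.0391, so δ = 0.0391 − 0.001 = 0.0381.

δ ≈ 0.038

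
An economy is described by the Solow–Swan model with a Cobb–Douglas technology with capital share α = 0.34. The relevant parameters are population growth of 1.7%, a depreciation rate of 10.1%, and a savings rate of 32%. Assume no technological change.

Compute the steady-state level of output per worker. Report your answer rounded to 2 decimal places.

In steady state, investment equals break-even investment: s·k^α = (n + δ)·k.
Dividing both sides by k: k^(1−α) = s / (n + δ).
k^0.66 = 0.32 / (0.017 + 0.101) = 0.32 / 0.118 = 2.7119
k* = 2.7119^(1/0.66) ≈ 4.5339
y* = (k*)^α = 4.5339^0.34 ≈ 1.6719

y* ≈ 1.67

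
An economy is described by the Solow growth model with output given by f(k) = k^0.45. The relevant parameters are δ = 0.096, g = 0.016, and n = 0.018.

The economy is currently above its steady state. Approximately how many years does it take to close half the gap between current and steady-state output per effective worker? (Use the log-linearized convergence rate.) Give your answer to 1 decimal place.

Near the steady state the convergence rate is λ = (1 − α)(n + g + δ).
λ = (1 − 0.45) × 0.130 = 0.55 × 0.130 = 0.0715
Half-life = ln 2 / λ = 0.6931 / 0.0715 ≈ 9.69 years

half-life ≈ 9.7 years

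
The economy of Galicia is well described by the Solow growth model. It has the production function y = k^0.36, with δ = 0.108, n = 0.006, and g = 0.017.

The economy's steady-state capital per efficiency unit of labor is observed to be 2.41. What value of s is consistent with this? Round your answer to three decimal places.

At the steady state, Δk = 0, so s·k^α = (n + g + δ)·k.
So s / (n + g + δ) = (k*)^(1−α) = 2.41^0.64 = 1.7559.
Therefore s = 1.7559 × (n + g + δ) = 1.7559 × 0.131 = 0.2300.

s ≈ 0.230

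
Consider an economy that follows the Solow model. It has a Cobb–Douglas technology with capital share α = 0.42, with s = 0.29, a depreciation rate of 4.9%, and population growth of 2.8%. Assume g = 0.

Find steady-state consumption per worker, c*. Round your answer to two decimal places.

c* ≈ 1.85

Steady state requires s·f(k) = (n + δ)·k, i.e. s·k^α = (n + δ)·k.
Rearranging, k^(1−α) = s / (n + δ).
k^0.58 = 0.29 / (0.028 + 0.049) = 0.29 / 0.077 = 3.7662
k* = 3.7662^(1/0.58) ≈ 9.8387
y* = (k*)^α = 9.8387^0.42 ≈ 2.6124
c* = (1 − s)·y* = (1 − 0.29) × 2.6124 ≈ 1.8548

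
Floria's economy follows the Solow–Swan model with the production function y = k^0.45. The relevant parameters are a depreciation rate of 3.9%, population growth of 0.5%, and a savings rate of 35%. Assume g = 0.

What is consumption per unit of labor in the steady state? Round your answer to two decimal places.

Steady state requires s·f(k) = (n + δ)·k, i.e. s·k^α = (n + δ)·k.
Rearranging, k^(1−α) = s / (n + δ).
k^0.55 = 0.35 / (0.005 + 0.039) = 0.35 / 0.044 = 7.9545
k* = 7.9545^(1/0.55) ≈ 43.3988
y* = (k*)^α = 43.3988^0.45 ≈ 5.4559
c* = (1 − s)·y* = (1 − 0.35) × 5.4559 ≈ 3.5463

c* = 3.55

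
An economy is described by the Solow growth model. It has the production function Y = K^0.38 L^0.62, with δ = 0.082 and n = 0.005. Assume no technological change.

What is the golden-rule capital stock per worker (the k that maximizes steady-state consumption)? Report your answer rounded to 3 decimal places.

k_gold ≈ 10.782

The golden rule sets f'(k) = n + δ, i.e. α·k^(α−1) = n + δ.
So k^(1−α) = α / (n + δ) = 0.38 / 0.087 = 4.3678.
k_gold = 4.3678^(1/0.62) ≈ 10.7816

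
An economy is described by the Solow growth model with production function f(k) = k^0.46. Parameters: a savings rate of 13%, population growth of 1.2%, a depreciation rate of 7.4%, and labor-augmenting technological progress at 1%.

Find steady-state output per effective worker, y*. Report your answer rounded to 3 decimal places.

At the steady state, Δk = 0, so s·k^α = (n + g + δ)·k.
Dividing both sides by k: k^(1−α) = s / (n + g + δ).
k^0.54 = 0.13 / (0.012 + 0.010 + 0.074) = 0.13 / 0.096 = 1.3542
k* = 1.3542^(1/0.54) ≈ 1.7533
y* = (k*)^α = 1.7533^0.46 ≈ 1.2947

y* ≈ 1.295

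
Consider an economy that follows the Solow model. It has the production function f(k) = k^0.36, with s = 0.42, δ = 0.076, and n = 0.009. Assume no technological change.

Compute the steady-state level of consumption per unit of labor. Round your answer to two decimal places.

In steady state, investment equals break-even investment: s·k^α = (n + δ)·k.
Dividing both sides by k: k^(1−α) = s / (n + δ).
k^0.64 = 0.42 / (0.009 + 0.076) = 0.42 / 0.085 = 4.9412
k* = 4.9412^(1/0.64) ≈ 12.1371
y* = (k*)^α = 12.1371^0.36 ≈ 2.4563
c* = (1 − s)·y* = (1 − 0.42) × 2.4563 ≈ 1.4247

c* = 1.42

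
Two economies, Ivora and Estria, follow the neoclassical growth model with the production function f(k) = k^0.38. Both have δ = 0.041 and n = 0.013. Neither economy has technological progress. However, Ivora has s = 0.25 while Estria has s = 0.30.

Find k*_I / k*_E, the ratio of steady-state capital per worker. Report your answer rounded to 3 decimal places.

k*_I / k*_E ≈ 0.745

Steady-state k* = [s/(n + δ)]^(1/(1−α)), so the ratio is [ (s_I/(n + δ)_I) / (s_E/(n + δ)_E) ]^1.6129.
s_I/(n + δ)_I = 0.25/0.054 = 4.6296; s_E/(n + δ)_E = 0.30/0.054 = 5.5556.
Ratio = (4.6296/5.5556)^1.6129 = 0.8333^1.6129 ≈ 0.7452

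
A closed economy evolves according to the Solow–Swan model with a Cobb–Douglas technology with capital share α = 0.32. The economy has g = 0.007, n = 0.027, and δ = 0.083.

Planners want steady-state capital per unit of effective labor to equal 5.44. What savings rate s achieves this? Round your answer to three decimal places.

Steady state requires s·f(k) = (n + g + δ)·k, i.e. s·k^α = (n + g + δ)·k.
So s / (n + g + δ) = (k*)^(1−α) = 5.44^0.68 = 3.1638.
Therefore s = 3.1638 × (n + g + δ) = 3.1638 × 0.117 = 0.3702.

s ≈ 0.370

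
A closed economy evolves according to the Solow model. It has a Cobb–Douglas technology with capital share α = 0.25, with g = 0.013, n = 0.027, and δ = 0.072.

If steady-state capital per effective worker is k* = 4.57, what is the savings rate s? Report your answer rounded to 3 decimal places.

s ≈ 0.350

At the steady state, Δk = 0, so s·k^α = (n + g + δ)·k.
So s / (n + g + δ) = (k*)^(1−α) = 4.57^0.75 = 3.1256.
Therefore s = 3.1256 × (n + g + δ) = 3.1256 × 0.112 = 0.3501.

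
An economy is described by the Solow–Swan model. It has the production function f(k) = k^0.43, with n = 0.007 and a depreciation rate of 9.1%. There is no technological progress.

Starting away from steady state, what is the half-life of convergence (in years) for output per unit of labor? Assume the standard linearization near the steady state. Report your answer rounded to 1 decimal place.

t_½ ≈ 12.4 years

Near the steady state the convergence rate is λ = (1 − α)(n + δ).
λ = (1 − 0.43) × 0.098 = 0.57 × 0.098 = 0.05586
Half-life = ln 2 / λ = 0.6931 / 0.05586 ≈ 12.41 years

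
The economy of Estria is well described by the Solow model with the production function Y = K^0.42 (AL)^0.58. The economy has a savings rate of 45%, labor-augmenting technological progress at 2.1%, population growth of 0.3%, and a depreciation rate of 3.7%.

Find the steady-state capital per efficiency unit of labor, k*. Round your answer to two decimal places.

k* ≈ 31.36

Steady state requires s·f(k) = (n + g + δ)·k, i.e. s·k^α = (n + g + δ)·k.
Rearranging, k^(1−α) = s / (n + g + δ).
k^0.58 = 0.45 / (0.003 + 0.021 + 0.037) = 0.45 / 0.061 = 7.3770
k* = 7.3770^(1/0.58) ≈ 31.3577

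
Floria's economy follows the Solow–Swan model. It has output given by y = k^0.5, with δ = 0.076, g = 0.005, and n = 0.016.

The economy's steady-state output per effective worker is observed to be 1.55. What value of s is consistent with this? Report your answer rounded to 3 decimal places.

s ≈ 0.150

At the steady state, Δk = 0, so s·k^α = (n + g + δ)·k.
Since y* = [s/(n + g + δ)]^(α/(1−α)), we have s/(n + g + δ) = (y*)^((1−α)/α) = 1.55^1 = 1.5500.
Therefore s = 1.5500 × (n + g + δ) = 1.5500 × 0.097 = 0.1504.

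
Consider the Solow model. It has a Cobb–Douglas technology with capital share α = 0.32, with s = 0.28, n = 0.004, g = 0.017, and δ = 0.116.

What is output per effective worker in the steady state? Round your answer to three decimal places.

In steady state, investment equals break-even investment: s·k^α = (n + g + δ)·k.
Dividing both sides by k: k^(1−α) = s / (n + g + δ).
k^0.68 = 0.28 / (0.004 + 0.017 + 0.116) = 0.28 / 0.137 = 2.0438
k* = 2.0438^(1/0.68) ≈ 2.8611
y* = (k*)^α = 2.8611^0.32 ≈ 1.3999

y* = 1.400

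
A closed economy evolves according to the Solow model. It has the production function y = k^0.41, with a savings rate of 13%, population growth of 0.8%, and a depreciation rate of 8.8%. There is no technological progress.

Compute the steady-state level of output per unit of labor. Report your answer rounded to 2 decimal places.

In steady state, investment equals break-even investment: s·k^α = (n + δ)·k.
Dividing both sides by k: k^(1−α) = s / (n + δ).
k^0.59 = 0.13 / (0.008 + 0.088) = 0.13 / 0.096 = 1.3542
k* = 1.3542^(1/0.59) ≈ 1.6718
y* = (k*)^α = 1.6718^0.41 ≈ 1.2345

y* = 1.23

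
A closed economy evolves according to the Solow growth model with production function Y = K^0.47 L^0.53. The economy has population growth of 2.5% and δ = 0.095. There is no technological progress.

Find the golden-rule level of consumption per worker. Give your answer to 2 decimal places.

c_gold ≈ 1.78

At the golden rule, f'(k) = n + δ, so α·k^(α−1) = n + δ and k_gold = (α/(n + δ))^(1/(1−α)).
k_gold = (0.47/0.120)^(1/0.53) = 3.9167^1.8868 ≈ 13.1438
c_gold = f(k_gold) − (n + δ)·k_gold = 3.3558 − 0.120×13.1438 ≈ 1.7785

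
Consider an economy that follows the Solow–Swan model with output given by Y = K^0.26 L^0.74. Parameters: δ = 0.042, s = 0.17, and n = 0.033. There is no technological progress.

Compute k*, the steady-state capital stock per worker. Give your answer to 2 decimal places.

k* ≈ 3.02

In steady state, investment equals break-even investment: s·k^α = (n + δ)·k.
Rearranging, k^(1−α) = s / (n + δ).
k^0.74 = 0.17 / (0.033 + 0.042) = 0.17 / 0.075 = 2.2667
k* = 2.2667^(1/0.74) ≈ 3.0218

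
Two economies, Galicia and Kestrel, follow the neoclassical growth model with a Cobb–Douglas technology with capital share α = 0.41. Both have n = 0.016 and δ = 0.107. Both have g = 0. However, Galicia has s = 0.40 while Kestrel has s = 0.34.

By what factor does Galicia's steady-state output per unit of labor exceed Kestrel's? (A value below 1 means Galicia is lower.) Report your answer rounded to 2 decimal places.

ratio ≈ 1.12

Steady-state y* = [s/(n + δ)]^(α/(1−α)), so the ratio is [ (s_G/(n + δ)_G) / (s_K/(n + δ)_K) ]^0.6949.
s_G/(n + δ)_G = 0.40/0.123 = 3.2520; s_K/(n + δ)_K = 0.34/0.123 = 2.7642.
Ratio = (3.2520/2.7642)^0.6949 = 1.1765^0.6949 ≈ 1.1196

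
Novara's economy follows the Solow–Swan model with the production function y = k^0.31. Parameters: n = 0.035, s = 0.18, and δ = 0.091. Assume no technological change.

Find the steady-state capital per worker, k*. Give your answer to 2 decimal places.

k* = 1.68

In steady state, investment equals break-even investment: s·k^α = (n + δ)·k.
Dividing both sides by k: k^(1−α) = s / (n + δ).
k^0.69 = 0.18 / (0.035 + 0.091) = 0.18 / 0.126 = 1.4286
k* = 1.4286^(1/0.69) ≈ 1.6769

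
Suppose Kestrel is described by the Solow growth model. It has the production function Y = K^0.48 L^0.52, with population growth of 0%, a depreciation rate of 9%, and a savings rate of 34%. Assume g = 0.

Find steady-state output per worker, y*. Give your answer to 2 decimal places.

At the steady state, Δk = 0, so s·k^α = (n + δ)·k.
Dividing both sides by k: k^(1−α) = s / (n + δ).
k^0.52 = 0.34 / (0.000 + 0.090) = 0.34 / 0.090 = 3.7778
k* = 3.7778^(1/0.52) ≈ 12.8847
y* = (k*)^α = 12.8847^0.48 ≈ 3.4106

y* ≈ 3.41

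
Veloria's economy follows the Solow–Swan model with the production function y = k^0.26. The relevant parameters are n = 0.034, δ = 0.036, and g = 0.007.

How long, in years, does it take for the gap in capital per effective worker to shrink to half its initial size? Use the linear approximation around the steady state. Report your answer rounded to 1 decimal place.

about 12.2 years

Near the steady state the convergence rate is λ = (1 − α)(n + g + δ).
λ = (1 − 0.26) × 0.077 = 0.74 × 0.077 = 0.05698
Half-life = ln 2 / λ = 0.6931 / 0.05698 ≈ 12.16 years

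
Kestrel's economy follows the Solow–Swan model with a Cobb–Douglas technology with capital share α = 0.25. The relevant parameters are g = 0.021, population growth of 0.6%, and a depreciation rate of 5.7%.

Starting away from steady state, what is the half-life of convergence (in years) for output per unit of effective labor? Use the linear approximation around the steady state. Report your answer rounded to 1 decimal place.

about 11.0 years

Near the steady state the convergence rate is λ = (1 − α)(n + g + δ).
λ = (1 − 0.25) × 0.084 = 0.75 × 0.084 = 0.0630
Half-life = ln 2 / λ = 0.6931 / 0.0630 ≈ 11.00 years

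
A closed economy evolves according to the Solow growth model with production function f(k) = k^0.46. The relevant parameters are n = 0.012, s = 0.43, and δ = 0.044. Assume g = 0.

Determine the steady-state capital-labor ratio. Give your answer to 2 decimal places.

k* = 43.59

In steady state, investment equals break-even investment: s·k^α = (n + δ)·k.
Rearranging, k^(1−α) = s / (n + δ).
k^0.54 = 0.43 / (0.012 + 0.044) = 0.43 / 0.056 = 7.6786
k* = 7.6786^(1/0.54) ≈ 43.5924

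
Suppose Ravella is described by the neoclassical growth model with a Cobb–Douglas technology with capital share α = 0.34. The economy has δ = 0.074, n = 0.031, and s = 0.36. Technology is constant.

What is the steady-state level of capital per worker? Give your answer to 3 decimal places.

k* ≈ 6.468

Steady state requires s·f(k) = (n + δ)·k, i.e. s·k^α = (n + δ)·k.
Dividing both sides by k: k^(1−α) = s / (n + δ).
k^0.66 = 0.36 / (0.031 + 0.074) = 0.36 / 0.105 = 3.4286
k* = 3.4286^(1/0.66) ≈ 6.4682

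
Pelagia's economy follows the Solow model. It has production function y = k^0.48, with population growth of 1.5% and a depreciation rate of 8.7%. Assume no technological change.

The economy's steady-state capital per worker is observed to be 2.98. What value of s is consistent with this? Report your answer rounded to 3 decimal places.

Steady state requires s·f(k) = (n + δ)·k, i.e. s·k^α = (n + δ)·k.
So s / (n + δ) = (k*)^(1−α) = 2.98^0.52 = 1.7644.
Therefore s = 1.7644 × (n + δ) = 1.7644 × 0.102 = 0.1800.

s ≈ 0.180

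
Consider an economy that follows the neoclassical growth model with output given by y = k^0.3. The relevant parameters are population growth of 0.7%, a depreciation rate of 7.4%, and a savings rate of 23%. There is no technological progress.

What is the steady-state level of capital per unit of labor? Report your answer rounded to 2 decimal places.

At the steady state, Δk = 0, so s·k^α = (n + δ)·k.
Dividing both sides by k: k^(1−α) = s / (n + δ).
k^0.7 = 0.23 / (0.007 + 0.074) = 0.23 / 0.081 = 2.8395
k* = 2.8395^(1/0.7) ≈ 4.4411

k* ≈ 4.44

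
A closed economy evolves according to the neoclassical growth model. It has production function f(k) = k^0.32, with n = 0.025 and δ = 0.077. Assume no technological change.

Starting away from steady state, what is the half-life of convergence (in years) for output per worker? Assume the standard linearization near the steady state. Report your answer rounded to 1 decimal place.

Near the steady state the convergence rate is λ = (1 − α)(n + δ).
λ = (1 − 0.32) × 0.102 = 0.68 × 0.102 = 0.06936
Half-life = ln 2 / λ = 0.6931 / 0.06936 ≈ 9.99 years

about 10.0 years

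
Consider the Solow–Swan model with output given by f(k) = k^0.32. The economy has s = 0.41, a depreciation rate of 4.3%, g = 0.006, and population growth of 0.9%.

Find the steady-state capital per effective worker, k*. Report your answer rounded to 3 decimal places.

Steady state requires s·f(k) = (n + g + δ)·k, i.e. s·k^α = (n + g + δ)·k.
Dividing both sides by k: k^(1−α) = s / (n + g + δ).
k^0.68 = 0.41 / (0.009 + 0.006 + 0.043) = 0.41 / 0.058 = 7.0690
k* = 7.0690^(1/0.68) ≈ 17.7442

k* = 17.744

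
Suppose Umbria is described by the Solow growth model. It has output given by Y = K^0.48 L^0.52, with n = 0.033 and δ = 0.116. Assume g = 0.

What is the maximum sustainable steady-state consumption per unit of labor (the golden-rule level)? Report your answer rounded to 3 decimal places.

At the golden rule, f'(k) = n + δ, so α·k^(α−1) = n + δ and k_gold = (α/(n + δ))^(1/(1−α)).
k_gold = (0.48/0.149)^(1/0.52) = 3.2215^1.9231 ≈ 9.4852
c_gold = f(k_gold) − (n + δ)·k_gold = 2.9443 − 0.149×9.4852 ≈ 1.5310

c_gold ≈ 1.531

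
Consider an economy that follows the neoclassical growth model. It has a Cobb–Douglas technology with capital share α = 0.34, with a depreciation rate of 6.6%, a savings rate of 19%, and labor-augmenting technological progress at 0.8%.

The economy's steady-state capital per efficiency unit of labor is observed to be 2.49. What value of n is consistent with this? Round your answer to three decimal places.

Steady state requires s·f(k) = (n + g + δ)·k, i.e. s·k^α = (n + g + δ)·k.
So s / (n + g + δ) = (k*)^(1−α) = 2.49^0.66 = 1.8260.
Therefore n + g + δ = s / 1.8260 = 0.19 / 1.8260 = 0.1041, so n = 0.1041 − 0.074 = 0.0301.

n ≈ 0.030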